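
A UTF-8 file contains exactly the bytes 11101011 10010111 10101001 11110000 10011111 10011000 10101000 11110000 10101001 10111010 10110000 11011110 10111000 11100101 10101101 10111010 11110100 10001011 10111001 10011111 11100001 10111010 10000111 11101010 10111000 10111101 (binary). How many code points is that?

8

Byte at offset 0: 0xEB = 11101011 → 3-byte char (#1). Advance 3.
Byte at offset 3: 0xF0 = 11110000 → 4-byte char (#2). Advance 4.
Byte at offset 7: 0xF0 = 11110000 → 4-byte char (#3). Advance 4.
Byte at offset 11: 0xDE = 11011110 → 2-byte char (#4). Advance 2.
Byte at offset 13: 0xE5 = 11100101 → 3-byte char (#5). Advance 3.
Byte at offset 16: 0xF4 = 11110100 → 4-byte char (#6). Advance 4.
Byte at offset 20: 0xE1 = 11100001 → 3-byte char (#7). Advance 3.
Byte at offset 23: 0xEA = 11101010 → 3-byte char (#8). Advance 3.
Reached end at offset 26 after 8 code points.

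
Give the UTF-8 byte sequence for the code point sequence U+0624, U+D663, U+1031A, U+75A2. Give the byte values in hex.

D8 A4 ED 99 A3 F0 90 8C 9A E7 96 A2

U+0624: 2-byte form → D8 A4.
U+D663: 3-byte form → ED 99 A3.
U+1031A: 4-byte form → F0 90 8C 9A.
U+75A2: 3-byte form → E7 96 A2.
Concatenated (12 bytes): D8 A4 ED 99 A3 F0 90 8C 9A E7 96 A2.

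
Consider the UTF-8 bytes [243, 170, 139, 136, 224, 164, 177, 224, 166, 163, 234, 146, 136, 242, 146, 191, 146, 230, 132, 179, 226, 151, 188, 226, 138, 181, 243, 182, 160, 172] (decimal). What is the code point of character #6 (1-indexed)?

Offset 0: leading byte 0xF3 = 11110011 → 4-byte char #1 = F3 AA 8B 88.
Offset 4: leading byte 0xE0 = 11100000 → 3-byte char #2 = E0 A4 B1.
Offset 7: leading byte 0xE0 = 11100000 → 3-byte char #3 = E0 A6 A3.
Offset 10: leading byte 0xEA = 11101010 → 3-byte char #4 = EA 92 88.
Offset 13: leading byte 0xF2 = 11110010 → 4-byte char #5 = F2 92 BF 92.
Offset 17: leading byte 0xE6 = 11100110 → 3-byte char #6 = E6 84 B3.
Leading byte 0xE6 = 11100110 matches 1110xxxx → 3-byte sequence.
Byte 1: 0xE6 = 11100110, payload 0110 (4 bits).
Byte 2: 0x84 = 10000100 (10xxxxxx ✓), payload 000100.
Byte 3: 0xB3 = 10110011 (10xxxxxx ✓), payload 110011.
Concatenate: 0110000100110011 = 0x6133 (16 bits → U+6133).

U+6133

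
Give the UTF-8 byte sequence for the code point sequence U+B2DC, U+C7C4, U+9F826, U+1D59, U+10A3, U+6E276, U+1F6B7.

EB 8B 9C EC 9F 84 F2 9F A0 A6 E1 B5 99 E1 82 A3 F1 AE 89 B6 F0 9F 9A B7

U+B2DC: 3-byte form → EB 8B 9C.
U+C7C4: 3-byte form → EC 9F 84.
U+9F826: 4-byte form → F2 9F A0 A6.
U+1D59: 3-byte form → E1 B5 99.
U+10A3: 3-byte form → E1 82 A3.
U+6E276: 4-byte form → F1 AE 89 B6.
U+1F6B7: 4-byte form → F0 9F 9A B7.
Concatenated (24 bytes): EB 8B 9C EC 9F 84 F2 9F A0 A6 E1 B5 99 E1 82 A3 F1 AE 89 B6 F0 9F 9A B7.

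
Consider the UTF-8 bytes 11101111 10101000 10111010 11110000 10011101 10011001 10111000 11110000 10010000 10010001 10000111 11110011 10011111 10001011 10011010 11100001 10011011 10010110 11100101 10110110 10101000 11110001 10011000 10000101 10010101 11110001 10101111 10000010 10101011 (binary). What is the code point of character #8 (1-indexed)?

U+6F0AB

Offset 0: leading byte 0xEF = 11101111 → 3-byte char #1 = EF A8 BA.
Offset 3: leading byte 0xF0 = 11110000 → 4-byte char #2 = F0 9D 99 B8.
Offset 7: leading byte 0xF0 = 11110000 → 4-byte char #3 = F0 90 91 87.
Offset 11: leading byte 0xF3 = 11110011 → 4-byte char #4 = F3 9F 8B 9A.
Offset 15: leading byte 0xE1 = 11100001 → 3-byte char #5 = E1 9B 96.
Offset 18: leading byte 0xE5 = 11100101 → 3-byte char #6 = E5 B6 A8.
Offset 21: leading byte 0xF1 = 11110001 → 4-byte char #7 = F1 98 85 95.
Offset 25: leading byte 0xF1 = 11110001 → 4-byte char #8 = F1 AF 82 AB.
Leading byte 0xF1 = 11110001 matches 11110xxx → 4-byte sequence.
Byte 1: 0xF1 = 11110001, payload 001 (3 bits).
Byte 2: 0xAF = 10101111 (10xxxxxx ✓), payload 101111.
Byte 3: 0x82 = 10000010 (10xxxxxx ✓), payload 000010.
Byte 4: 0xAB = 10101011 (10xxxxxx ✓), payload 101011.
Concatenate: 001101111000010101011 = 0x6F0AB (21 bits → U+6F0AB).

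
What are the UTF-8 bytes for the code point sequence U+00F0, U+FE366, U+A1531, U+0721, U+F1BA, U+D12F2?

U+00F0: 2-byte form → C3 B0.
U+FE366: 4-byte form → F3 BE 8D A6.
U+A1531: 4-byte form → F2 A1 94 B1.
U+0721: 2-byte form → DC A1.
U+F1BA: 3-byte form → EF 86 BA.
U+D12F2: 4-byte form → F3 91 8B B2.
Concatenated (19 bytes): C3 B0 F3 BE 8D A6 F2 A1 94 B1 DC A1 EF 86 BA F3 91 8B B2.

C3 B0 F3 BE 8D A6 F2 A1 94 B1 DC A1 EF 86 BA F3 91 8B B2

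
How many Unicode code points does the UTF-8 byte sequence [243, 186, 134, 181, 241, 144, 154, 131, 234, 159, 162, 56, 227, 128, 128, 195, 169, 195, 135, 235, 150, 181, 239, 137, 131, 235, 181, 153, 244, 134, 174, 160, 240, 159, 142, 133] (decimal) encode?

12

Byte at offset 0: 0xF3 = 11110011 → 4-byte char (#1). Advance 4.
Byte at offset 4: 0xF1 = 11110001 → 4-byte char (#2). Advance 4.
Byte at offset 8: 0xEA = 11101010 → 3-byte char (#3). Advance 3.
Byte at offset 11: 0x38 = 00111000 → 1-byte char (#4). Advance 1.
Byte at offset 12: 0xE3 = 11100011 → 3-byte char (#5). Advance 3.
Byte at offset 15: 0xC3 = 11000011 → 2-byte char (#6). Advance 2.
Byte at offset 17: 0xC3 = 11000011 → 2-byte char (#7). Advance 2.
Byte at offset 19: 0xEB = 11101011 → 3-byte char (#8). Advance 3.
Byte at offset 22: 0xEF = 11101111 → 3-byte char (#9). Advance 3.
Byte at offset 25: 0xEB = 11101011 → 3-byte char (#10). Advance 3.
Byte at offset 28: 0xF4 = 11110100 → 4-byte char (#11). Advance 4.
Byte at offset 32: 0xF0 = 11110000 → 4-byte char (#12). Advance 4.
Reached end at offset 36 after 12 code points.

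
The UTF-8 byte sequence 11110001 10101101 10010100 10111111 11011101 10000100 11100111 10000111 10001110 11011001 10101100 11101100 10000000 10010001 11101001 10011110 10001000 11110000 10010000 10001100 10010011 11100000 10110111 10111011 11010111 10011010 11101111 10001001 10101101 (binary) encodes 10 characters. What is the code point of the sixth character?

Offset 0: leading byte 0xF1 = 11110001 → 4-byte char #1 = F1 AD 94 BF.
Offset 4: leading byte 0xDD = 11011101 → 2-byte char #2 = DD 84.
Offset 6: leading byte 0xE7 = 11100111 → 3-byte char #3 = E7 87 8E.
Offset 9: leading byte 0xD9 = 11011001 → 2-byte char #4 = D9 AC.
Offset 11: leading byte 0xEC = 11101100 → 3-byte char #5 = EC 80 91.
Offset 14: leading byte 0xE9 = 11101001 → 3-byte char #6 = E9 9E 88.
Leading byte 0xE9 = 11101001 matches 1110xxxx → 3-byte sequence.
Byte 1: 0xE9 = 11101001, payload 1001 (4 bits).
Byte 2: 0x9E = 10011110 (10xxxxxx ✓), payload 011110.
Byte 3: 0x88 = 10001000 (10xxxxxx ✓), payload 001000.
Concatenate: 1001011110001000 = 0x9788 (16 bits → U+9788).

U+9788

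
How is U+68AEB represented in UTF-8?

U+68AEB = 0x68AEB = 428779 decimal. In range U+10000–U+10FFFF → 4-byte form: 11110xxx 10xxxxxx 10xxxxxx 10xxxxxx.
Binary (21 bits): 001101000101011101011.
Split 3+6+6+6: 001 | 101000 | 101011 | 101011.
Byte 1: 11110001 = 0xF1.
Byte 2: 10101000 = 0xA8.
Byte 3: 10101011 = 0xAB.
Byte 4: 10101011 = 0xAB.

F1 A8 AB AB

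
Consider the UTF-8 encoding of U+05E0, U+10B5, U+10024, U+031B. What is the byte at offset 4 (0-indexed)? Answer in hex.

0xB5

U+05E0 → 2-byte form D7 A0 at offsets 0–1.
U+10B5 → 3-byte form E1 82 B5 at offsets 2–4.
Offset 4 falls in char 2's range; it's byte 3 of E1 82 B5 = 0xB5.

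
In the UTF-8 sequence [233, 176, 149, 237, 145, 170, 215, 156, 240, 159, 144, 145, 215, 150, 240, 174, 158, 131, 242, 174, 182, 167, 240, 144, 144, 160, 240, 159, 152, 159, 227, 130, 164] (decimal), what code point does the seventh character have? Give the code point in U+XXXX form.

U+AEDA7

Offset 0: leading byte 0xE9 = 11101001 → 3-byte char #1 = E9 B0 95.
Offset 3: leading byte 0xED = 11101101 → 3-byte char #2 = ED 91 AA.
Offset 6: leading byte 0xD7 = 11010111 → 2-byte char #3 = D7 9C.
Offset 8: leading byte 0xF0 = 11110000 → 4-byte char #4 = F0 9F 90 91.
Offset 12: leading byte 0xD7 = 11010111 → 2-byte char #5 = D7 96.
Offset 14: leading byte 0xF0 = 11110000 → 4-byte char #6 = F0 AE 9E 83.
Offset 18: leading byte 0xF2 = 11110010 → 4-byte char #7 = F2 AE B6 A7.
Leading byte 0xF2 = 11110010 matches 11110xxx → 4-byte sequence.
Byte 1: 0xF2 = 11110010, payload 010 (3 bits).
Byte 2: 0xAE = 10101110 (10xxxxxx ✓), payload 101110.
Byte 3: 0xB6 = 10110110 (10xxxxxx ✓), payload 110110.
Byte 4: 0xA7 = 10100111 (10xxxxxx ✓), payload 100111.
Concatenate: 010101110110110100111 = 0xAEDA7 (21 bits → U+AEDA7).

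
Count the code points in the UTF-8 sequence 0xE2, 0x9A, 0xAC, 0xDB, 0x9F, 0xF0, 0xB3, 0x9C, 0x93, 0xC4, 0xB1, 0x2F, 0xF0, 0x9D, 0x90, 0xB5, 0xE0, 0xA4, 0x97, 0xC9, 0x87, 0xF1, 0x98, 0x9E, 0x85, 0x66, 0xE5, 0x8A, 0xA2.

Byte at offset 0: 0xE2 = 11100010 → 3-byte char (#1). Advance 3.
Byte at offset 3: 0xDB = 11011011 → 2-byte char (#2). Advance 2.
Byte at offset 5: 0xF0 = 11110000 → 4-byte char (#3). Advance 4.
Byte at offset 9: 0xC4 = 11000100 → 2-byte char (#4). Advance 2.
Byte at offset 11: 0x2F = 00101111 → 1-byte char (#5). Advance 1.
Byte at offset 12: 0xF0 = 11110000 → 4-byte char (#6). Advance 4.
Byte at offset 16: 0xE0 = 11100000 → 3-byte char (#7). Advance 3.
Byte at offset 19: 0xC9 = 11001001 → 2-byte char (#8). Advance 2.
Byte at offset 21: 0xF1 = 11110001 → 4-byte char (#9). Advance 4.
Byte at offset 25: 0x66 = 01100110 → 1-byte char (#10). Advance 1.
Byte at offset 26: 0xE5 = 11100101 → 3-byte char (#11). Advance 3.
Reached end at offset 29 after 11 code points.

11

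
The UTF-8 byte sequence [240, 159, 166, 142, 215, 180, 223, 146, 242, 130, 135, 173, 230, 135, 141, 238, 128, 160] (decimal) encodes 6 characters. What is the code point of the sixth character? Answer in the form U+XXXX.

U+E020

Offset 0: leading byte 0xF0 = 11110000 → 4-byte char #1 = F0 9F A6 8E.
Offset 4: leading byte 0xD7 = 11010111 → 2-byte char #2 = D7 B4.
Offset 6: leading byte 0xDF = 11011111 → 2-byte char #3 = DF 92.
Offset 8: leading byte 0xF2 = 11110010 → 4-byte char #4 = F2 82 87 AD.
Offset 12: leading byte 0xE6 = 11100110 → 3-byte char #5 = E6 87 8D.
Offset 15: leading byte 0xEE = 11101110 → 3-byte char #6 = EE 80 A0.
Leading byte 0xEE = 11101110 matches 1110xxxx → 3-byte sequence.
Byte 1: 0xEE = 11101110, payload 1110 (4 bits).
Byte 2: 0x80 = 10000000 (10xxxxxx ✓), payload 000000.
Byte 3: 0xA0 = 10100000 (10xxxxxx ✓), payload 100000.
Concatenate: 1110000000100000 = 0xE020 (16 bits → U+E020).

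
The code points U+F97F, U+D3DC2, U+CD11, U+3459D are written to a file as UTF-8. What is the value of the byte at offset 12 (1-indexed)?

1-indexed offset 12 is 0-indexed offset 11.
U+F97F → 3-byte form EF A5 BF at offsets 0–2.
U+D3DC2 → 4-byte form F3 93 B7 82 at offsets 3–6.
U+CD11 → 3-byte form EC B4 91 at offsets 7–9.
U+3459D → 4-byte form F0 B4 96 9D at offsets 10–13.
Offset 11 falls in char 4's range; it's byte 2 of F0 B4 96 9D = 0xB4.

0xB4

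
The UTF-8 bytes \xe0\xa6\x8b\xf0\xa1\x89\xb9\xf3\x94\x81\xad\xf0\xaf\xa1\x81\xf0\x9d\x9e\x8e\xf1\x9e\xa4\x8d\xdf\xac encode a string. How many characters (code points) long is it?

7

Byte at offset 0: 0xE0 = 11100000 → 3-byte char (#1). Advance 3.
Byte at offset 3: 0xF0 = 11110000 → 4-byte char (#2). Advance 4.
Byte at offset 7: 0xF3 = 11110011 → 4-byte char (#3). Advance 4.
Byte at offset 11: 0xF0 = 11110000 → 4-byte char (#4). Advance 4.
Byte at offset 15: 0xF0 = 11110000 → 4-byte char (#5). Advance 4.
Byte at offset 19: 0xF1 = 11110001 → 4-byte char (#6). Advance 4.
Byte at offset 23: 0xDF = 11011111 → 2-byte char (#7). Advance 2.
Reached end at offset 25 after 7 code points.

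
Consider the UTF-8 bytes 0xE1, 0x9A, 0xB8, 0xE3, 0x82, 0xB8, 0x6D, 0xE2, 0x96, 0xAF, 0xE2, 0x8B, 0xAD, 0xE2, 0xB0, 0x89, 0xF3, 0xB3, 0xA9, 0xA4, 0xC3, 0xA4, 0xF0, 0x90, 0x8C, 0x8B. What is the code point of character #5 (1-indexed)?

Offset 0: leading byte 0xE1 = 11100001 → 3-byte char #1 = E1 9A B8.
Offset 3: leading byte 0xE3 = 11100011 → 3-byte char #2 = E3 82 B8.
Offset 6: leading byte 0x6D = 01101101 → 1-byte char #3 = 6D.
Offset 7: leading byte 0xE2 = 11100010 → 3-byte char #4 = E2 96 AF.
Offset 10: leading byte 0xE2 = 11100010 → 3-byte char #5 = E2 8B AD.
Leading byte 0xE2 = 11100010 matches 1110xxxx → 3-byte sequence.
Byte 1: 0xE2 = 11100010, payload 0010 (4 bits).
Byte 2: 0x8B = 10001011 (10xxxxxx ✓), payload 001011.
Byte 3: 0xAD = 10101101 (10xxxxxx ✓), payload 101101.
Concatenate: 0010001011101101 = 0x22ED (16 bits → U+22ED).

U+22ED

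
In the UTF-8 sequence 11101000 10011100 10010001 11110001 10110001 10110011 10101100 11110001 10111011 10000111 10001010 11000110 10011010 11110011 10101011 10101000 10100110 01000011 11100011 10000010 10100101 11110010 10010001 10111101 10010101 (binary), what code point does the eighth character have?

U+91F55

Offset 0: leading byte 0xE8 = 11101000 → 3-byte char #1 = E8 9C 91.
Offset 3: leading byte 0xF1 = 11110001 → 4-byte char #2 = F1 B1 B3 AC.
Offset 7: leading byte 0xF1 = 11110001 → 4-byte char #3 = F1 BB 87 8A.
Offset 11: leading byte 0xC6 = 11000110 → 2-byte char #4 = C6 9A.
Offset 13: leading byte 0xF3 = 11110011 → 4-byte char #5 = F3 AB A8 A6.
Offset 17: leading byte 0x43 = 01000011 → 1-byte char #6 = 43.
Offset 18: leading byte 0xE3 = 11100011 → 3-byte char #7 = E3 82 A5.
Offset 21: leading byte 0xF2 = 11110010 → 4-byte char #8 = F2 91 BD 95.
Leading byte 0xF2 = 11110010 matches 11110xxx → 4-byte sequence.
Byte 1: 0xF2 = 11110010, payload 010 (3 bits).
Byte 2: 0x91 = 10010001 (10xxxxxx ✓), payload 010001.
Byte 3: 0xBD = 10111101 (10xxxxxx ✓), payload 111101.
Byte 4: 0x95 = 10010101 (10xxxxxx ✓), payload 010101.
Concatenate: 010010001111101010101 = 0x91F55 (21 bits → U+91F55).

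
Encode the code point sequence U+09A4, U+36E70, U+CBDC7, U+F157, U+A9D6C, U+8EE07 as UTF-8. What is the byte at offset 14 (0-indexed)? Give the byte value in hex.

0xF2

U+09A4 → 3-byte form E0 A6 A4 at offsets 0–2.
U+36E70 → 4-byte form F0 B6 B9 B0 at offsets 3–6.
U+CBDC7 → 4-byte form F3 8B B7 87 at offsets 7–10.
U+F157 → 3-byte form EF 85 97 at offsets 11–13.
U+A9D6C → 4-byte form F2 A9 B5 AC at offsets 14–17.
Offset 14 falls in char 5's range; it's byte 1 of F2 A9 B5 AC = 0xF2.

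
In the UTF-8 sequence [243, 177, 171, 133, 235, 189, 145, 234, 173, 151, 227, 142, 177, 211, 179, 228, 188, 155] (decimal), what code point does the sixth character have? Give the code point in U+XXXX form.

U+4F1B

Offset 0: leading byte 0xF3 = 11110011 → 4-byte char #1 = F3 B1 AB 85.
Offset 4: leading byte 0xEB = 11101011 → 3-byte char #2 = EB BD 91.
Offset 7: leading byte 0xEA = 11101010 → 3-byte char #3 = EA AD 97.
Offset 10: leading byte 0xE3 = 11100011 → 3-byte char #4 = E3 8E B1.
Offset 13: leading byte 0xD3 = 11010011 → 2-byte char #5 = D3 B3.
Offset 15: leading byte 0xE4 = 11100100 → 3-byte char #6 = E4 BC 9B.
Leading byte 0xE4 = 11100100 matches 1110xxxx → 3-byte sequence.
Byte 1: 0xE4 = 11100100, payload 0100 (4 bits).
Byte 2: 0xBC = 10111100 (10xxxxxx ✓), payload 111100.
Byte 3: 0x9B = 10011011 (10xxxxxx ✓), payload 011011.
Concatenate: 0100111100011011 = 0x4F1B (16 bits → U+4F1B).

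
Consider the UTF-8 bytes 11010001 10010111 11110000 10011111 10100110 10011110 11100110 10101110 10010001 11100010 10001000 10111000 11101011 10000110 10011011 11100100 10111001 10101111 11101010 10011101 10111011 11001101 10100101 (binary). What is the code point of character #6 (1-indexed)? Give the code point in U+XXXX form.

Offset 0: leading byte 0xD1 = 11010001 → 2-byte char #1 = D1 97.
Offset 2: leading byte 0xF0 = 11110000 → 4-byte char #2 = F0 9F A6 9E.
Offset 6: leading byte 0xE6 = 11100110 → 3-byte char #3 = E6 AE 91.
Offset 9: leading byte 0xE2 = 11100010 → 3-byte char #4 = E2 88 B8.
Offset 12: leading byte 0xEB = 11101011 → 3-byte char #5 = EB 86 9B.
Offset 15: leading byte 0xE4 = 11100100 → 3-byte char #6 = E4 B9 AF.
Leading byte 0xE4 = 11100100 matches 1110xxxx → 3-byte sequence.
Byte 1: 0xE4 = 11100100, payload 0100 (4 bits).
Byte 2: 0xB9 = 10111001 (10xxxxxx ✓), payload 111001.
Byte 3: 0xAF = 10101111 (10xxxxxx ✓), payload 101111.
Concatenate: 0100111001101111 = 0x4E6F (16 bits → U+4E6F).

U+4E6F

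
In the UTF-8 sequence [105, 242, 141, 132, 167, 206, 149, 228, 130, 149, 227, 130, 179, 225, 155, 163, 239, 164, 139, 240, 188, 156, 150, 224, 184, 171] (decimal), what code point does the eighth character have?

Offset 0: leading byte 0x69 = 01101001 → 1-byte char #1 = 69.
Offset 1: leading byte 0xF2 = 11110010 → 4-byte char #2 = F2 8D 84 A7.
Offset 5: leading byte 0xCE = 11001110 → 2-byte char #3 = CE 95.
Offset 7: leading byte 0xE4 = 11100100 → 3-byte char #4 = E4 82 95.
Offset 10: leading byte 0xE3 = 11100011 → 3-byte char #5 = E3 82 B3.
Offset 13: leading byte 0xE1 = 11100001 → 3-byte char #6 = E1 9B A3.
Offset 16: leading byte 0xEF = 11101111 → 3-byte char #7 = EF A4 8B.
Offset 19: leading byte 0xF0 = 11110000 → 4-byte char #8 = F0 BC 9C 96.
Leading byte 0xF0 = 11110000 matches 11110xxx → 4-byte sequence.
Byte 1: 0xF0 = 11110000, payload 000 (3 bits).
Byte 2: 0xBC = 10111100 (10xxxxxx ✓), payload 111100.
Byte 3: 0x9C = 10011100 (10xxxxxx ✓), payload 011100.
Byte 4: 0x96 = 10010110 (10xxxxxx ✓), payload 010110.
Concatenate: 000111100011100010110 = 0x3C716 (21 bits → U+3C716).

U+3C716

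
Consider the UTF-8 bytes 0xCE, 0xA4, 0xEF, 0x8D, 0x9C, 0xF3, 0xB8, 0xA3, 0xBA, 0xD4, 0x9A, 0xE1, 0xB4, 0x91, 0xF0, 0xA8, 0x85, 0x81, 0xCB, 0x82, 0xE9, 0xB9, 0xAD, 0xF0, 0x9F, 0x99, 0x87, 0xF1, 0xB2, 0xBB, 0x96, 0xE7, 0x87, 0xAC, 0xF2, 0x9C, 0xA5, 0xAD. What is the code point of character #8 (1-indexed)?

U+9E6D

Offset 0: leading byte 0xCE = 11001110 → 2-byte char #1 = CE A4.
Offset 2: leading byte 0xEF = 11101111 → 3-byte char #2 = EF 8D 9C.
Offset 5: leading byte 0xF3 = 11110011 → 4-byte char #3 = F3 B8 A3 BA.
Offset 9: leading byte 0xD4 = 11010100 → 2-byte char #4 = D4 9A.
Offset 11: leading byte 0xE1 = 11100001 → 3-byte char #5 = E1 B4 91.
Offset 14: leading byte 0xF0 = 11110000 → 4-byte char #6 = F0 A8 85 81.
Offset 18: leading byte 0xCB = 11001011 → 2-byte char #7 = CB 82.
Offset 20: leading byte 0xE9 = 11101001 → 3-byte char #8 = E9 B9 AD.
Leading byte 0xE9 = 11101001 matches 1110xxxx → 3-byte sequence.
Byte 1: 0xE9 = 11101001, payload 1001 (4 bits).
Byte 2: 0xB9 = 10111001 (10xxxxxx ✓), payload 111001.
Byte 3: 0xAD = 10101101 (10xxxxxx ✓), payload 101101.
Concatenate: 1001111001101101 = 0x9E6D (16 bits → U+9E6D).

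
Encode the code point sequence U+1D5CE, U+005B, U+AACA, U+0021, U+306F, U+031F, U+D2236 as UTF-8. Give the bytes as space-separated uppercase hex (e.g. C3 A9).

U+1D5CE: 4-byte form → F0 9D 97 8E.
U+005B: 1-byte form → 5B.
U+AACA: 3-byte form → EA AB 8A.
U+0021: 1-byte form → 21.
U+306F: 3-byte form → E3 81 AF.
U+031F: 2-byte form → CC 9F.
U+D2236: 4-byte form → F3 92 88 B6.
Concatenated (18 bytes): F0 9D 97 8E 5B EA AB 8A 21 E3 81 AF CC 9F F3 92 88 B6.

F0 9D 97 8E 5B EA AB 8A 21 E3 81 AF CC 9F F3 92 88 B6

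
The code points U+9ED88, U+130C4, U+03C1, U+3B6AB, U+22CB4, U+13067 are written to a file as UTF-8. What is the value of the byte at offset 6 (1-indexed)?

1-indexed offset 6 is 0-indexed offset 5.
U+9ED88 → 4-byte form F2 9E B6 88 at offsets 0–3.
U+130C4 → 4-byte form F0 93 83 84 at offsets 4–7.
Offset 5 falls in char 2's range; it's byte 2 of F0 93 83 84 = 0x93.

0x93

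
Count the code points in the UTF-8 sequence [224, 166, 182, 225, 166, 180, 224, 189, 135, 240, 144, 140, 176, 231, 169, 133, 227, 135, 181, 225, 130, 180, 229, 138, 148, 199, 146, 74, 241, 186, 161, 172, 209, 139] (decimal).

12

Byte at offset 0: 0xE0 = 11100000 → 3-byte char (#1). Advance 3.
Byte at offset 3: 0xE1 = 11100001 → 3-byte char (#2). Advance 3.
Byte at offset 6: 0xE0 = 11100000 → 3-byte char (#3). Advance 3.
Byte at offset 9: 0xF0 = 11110000 → 4-byte char (#4). Advance 4.
Byte at offset 13: 0xE7 = 11100111 → 3-byte char (#5). Advance 3.
Byte at offset 16: 0xE3 = 11100011 → 3-byte char (#6). Advance 3.
Byte at offset 19: 0xE1 = 11100001 → 3-byte char (#7). Advance 3.
Byte at offset 22: 0xE5 = 11100101 → 3-byte char (#8). Advance 3.
Byte at offset 25: 0xC7 = 11000111 → 2-byte char (#9). Advance 2.
Byte at offset 27: 0x4A = 01001010 → 1-byte char (#10). Advance 1.
Byte at offset 28: 0xF1 = 11110001 → 4-byte char (#11). Advance 4.
Byte at offset 32: 0xD1 = 11010001 → 2-byte char (#12). Advance 2.
Reached end at offset 34 after 12 code points.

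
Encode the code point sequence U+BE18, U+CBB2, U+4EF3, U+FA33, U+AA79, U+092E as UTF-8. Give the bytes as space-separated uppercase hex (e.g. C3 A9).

EB B8 98 EC AE B2 E4 BB B3 EF A8 B3 EA A9 B9 E0 A4 AE

U+BE18: 3-byte form → EB B8 98.
U+CBB2: 3-byte form → EC AE B2.
U+4EF3: 3-byte form → E4 BB B3.
U+FA33: 3-byte form → EF A8 B3.
U+AA79: 3-byte form → EA A9 B9.
U+092E: 3-byte form → E0 A4 AE.
Concatenated (18 bytes): EB B8 98 EC AE B2 E4 BB B3 EF A8 B3 EA A9 B9 E0 A4 AE.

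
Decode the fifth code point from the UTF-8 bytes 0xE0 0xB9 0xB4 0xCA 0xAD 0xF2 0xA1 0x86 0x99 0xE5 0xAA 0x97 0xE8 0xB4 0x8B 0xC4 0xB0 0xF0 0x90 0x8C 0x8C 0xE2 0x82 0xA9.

Offset 0: leading byte 0xE0 = 11100000 → 3-byte char #1 = E0 B9 B4.
Offset 3: leading byte 0xCA = 11001010 → 2-byte char #2 = CA AD.
Offset 5: leading byte 0xF2 = 11110010 → 4-byte char #3 = F2 A1 86 99.
Offset 9: leading byte 0xE5 = 11100101 → 3-byte char #4 = E5 AA 97.
Offset 12: leading byte 0xE8 = 11101000 → 3-byte char #5 = E8 B4 8B.
Leading byte 0xE8 = 11101000 matches 1110xxxx → 3-byte sequence.
Byte 1: 0xE8 = 11101000, payload 1000 (4 bits).
Byte 2: 0xB4 = 10110100 (10xxxxxx ✓), payload 110100.
Byte 3: 0x8B = 10001011 (10xxxxxx ✓), payload 001011.
Concatenate: 1000110100001011 = 0x8D0B (16 bits → U+8D0B).

U+8D0B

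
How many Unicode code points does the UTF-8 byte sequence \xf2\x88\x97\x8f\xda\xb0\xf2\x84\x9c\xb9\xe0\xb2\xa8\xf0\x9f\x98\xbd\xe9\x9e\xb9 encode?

Byte at offset 0: 0xF2 = 11110010 → 4-byte char (#1). Advance 4.
Byte at offset 4: 0xDA = 11011010 → 2-byte char (#2). Advance 2.
Byte at offset 6: 0xF2 = 11110010 → 4-byte char (#3). Advance 4.
Byte at offset 10: 0xE0 = 11100000 → 3-byte char (#4). Advance 3.
Byte at offset 13: 0xF0 = 11110000 → 4-byte char (#5). Advance 4.
Byte at offset 17: 0xE9 = 11101001 → 3-byte char (#6). Advance 3.
Reached end at offset 20 after 6 code points.

6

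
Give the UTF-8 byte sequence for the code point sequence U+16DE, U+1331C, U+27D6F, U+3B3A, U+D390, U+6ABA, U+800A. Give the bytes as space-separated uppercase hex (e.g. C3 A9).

U+16DE: 3-byte form → E1 9B 9E.
U+1331C: 4-byte form → F0 93 8C 9C.
U+27D6F: 4-byte form → F0 A7 B5 AF.
U+3B3A: 3-byte form → E3 AC BA.
U+D390: 3-byte form → ED 8E 90.
U+6ABA: 3-byte form → E6 AA BA.
U+800A: 3-byte form → E8 80 8A.
Concatenated (23 bytes): E1 9B 9E F0 93 8C 9C F0 A7 B5 AF E3 AC BA ED 8E 90 E6 AA BA E8 80 8A.

E1 9B 9E F0 93 8C 9C F0 A7 B5 AF E3 AC BA ED 8E 90 E6 AA BA E8 80 8A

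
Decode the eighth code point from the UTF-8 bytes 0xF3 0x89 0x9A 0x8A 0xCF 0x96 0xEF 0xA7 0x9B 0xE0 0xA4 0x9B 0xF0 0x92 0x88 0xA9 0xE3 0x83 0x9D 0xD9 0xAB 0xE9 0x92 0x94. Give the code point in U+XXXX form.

Offset 0: leading byte 0xF3 = 11110011 → 4-byte char #1 = F3 89 9A 8A.
Offset 4: leading byte 0xCF = 11001111 → 2-byte char #2 = CF 96.
Offset 6: leading byte 0xEF = 11101111 → 3-byte char #3 = EF A7 9B.
Offset 9: leading byte 0xE0 = 11100000 → 3-byte char #4 = E0 A4 9B.
Offset 12: leading byte 0xF0 = 11110000 → 4-byte char #5 = F0 92 88 A9.
Offset 16: leading byte 0xE3 = 11100011 → 3-byte char #6 = E3 83 9D.
Offset 19: leading byte 0xD9 = 11011001 → 2-byte char #7 = D9 AB.
Offset 21: leading byte 0xE9 = 11101001 → 3-byte char #8 = E9 92 94.
Leading byte 0xE9 = 11101001 matches 1110xxxx → 3-byte sequence.
Byte 1: 0xE9 = 11101001, payload 1001 (4 bits).
Byte 2: 0x92 = 10010010 (10xxxxxx ✓), payload 010010.
Byte 3: 0x94 = 10010100 (10xxxxxx ✓), payload 010100.
Concatenate: 1001010010010100 = 0x9494 (16 bits → U+9494).

U+9494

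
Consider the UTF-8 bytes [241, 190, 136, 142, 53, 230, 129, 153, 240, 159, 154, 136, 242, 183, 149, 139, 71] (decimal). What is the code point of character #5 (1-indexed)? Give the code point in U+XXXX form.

U+B754B

Offset 0: leading byte 0xF1 = 11110001 → 4-byte char #1 = F1 BE 88 8E.
Offset 4: leading byte 0x35 = 00110101 → 1-byte char #2 = 35.
Offset 5: leading byte 0xE6 = 11100110 → 3-byte char #3 = E6 81 99.
Offset 8: leading byte 0xF0 = 11110000 → 4-byte char #4 = F0 9F 9A 88.
Offset 12: leading byte 0xF2 = 11110010 → 4-byte char #5 = F2 B7 95 8B.
Leading byte 0xF2 = 11110010 matches 11110xxx → 4-byte sequence.
Byte 1: 0xF2 = 11110010, payload 010 (3 bits).
Byte 2: 0xB7 = 10110111 (10xxxxxx ✓), payload 110111.
Byte 3: 0x95 = 10010101 (10xxxxxx ✓), payload 010101.
Byte 4: 0x8B = 10001011 (10xxxxxx ✓), payload 001011.
Concatenate: 010110111010101001011 = 0xB754B (21 bits → U+B754B).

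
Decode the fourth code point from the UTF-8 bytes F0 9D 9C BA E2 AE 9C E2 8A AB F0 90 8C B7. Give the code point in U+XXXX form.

Offset 0: leading byte 0xF0 = 11110000 → 4-byte char #1 = F0 9D 9C BA.
Offset 4: leading byte 0xE2 = 11100010 → 3-byte char #2 = E2 AE 9C.
Offset 7: leading byte 0xE2 = 11100010 → 3-byte char #3 = E2 8A AB.
Offset 10: leading byte 0xF0 = 11110000 → 4-byte char #4 = F0 90 8C B7.
Leading byte 0xF0 = 11110000 matches 11110xxx → 4-byte sequence.
Byte 1: 0xF0 = 11110000, payload 000 (3 bits).
Byte 2: 0x90 = 10010000 (10xxxxxx ✓), payload 010000.
Byte 3: 0x8C = 10001100 (10xxxxxx ✓), payload 001100.
Byte 4: 0xB7 = 10110111 (10xxxxxx ✓), payload 110111.
Concatenate: 000010000001100110111 = 0x10337 (21 bits → U+10337).

U+10337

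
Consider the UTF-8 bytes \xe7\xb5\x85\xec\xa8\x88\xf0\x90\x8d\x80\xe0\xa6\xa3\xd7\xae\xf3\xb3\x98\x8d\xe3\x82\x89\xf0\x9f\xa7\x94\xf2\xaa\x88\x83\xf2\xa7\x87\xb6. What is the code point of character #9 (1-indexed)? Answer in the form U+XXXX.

Offset 0: leading byte 0xE7 = 11100111 → 3-byte char #1 = E7 B5 85.
Offset 3: leading byte 0xEC = 11101100 → 3-byte char #2 = EC A8 88.
Offset 6: leading byte 0xF0 = 11110000 → 4-byte char #3 = F0 90 8D 80.
Offset 10: leading byte 0xE0 = 11100000 → 3-byte char #4 = E0 A6 A3.
Offset 13: leading byte 0xD7 = 11010111 → 2-byte char #5 = D7 AE.
Offset 15: leading byte 0xF3 = 11110011 → 4-byte char #6 = F3 B3 98 8D.
Offset 19: leading byte 0xE3 = 11100011 → 3-byte char #7 = E3 82 89.
Offset 22: leading byte 0xF0 = 11110000 → 4-byte char #8 = F0 9F A7 94.
Offset 26: leading byte 0xF2 = 11110010 → 4-byte char #9 = F2 AA 88 83.
Leading byte 0xF2 = 11110010 matches 11110xxx → 4-byte sequence.
Byte 1: 0xF2 = 11110010, payload 010 (3 bits).
Byte 2: 0xAA = 10101010 (10xxxxxx ✓), payload 101010.
Byte 3: 0x88 = 10001000 (10xxxxxx ✓), payload 001000.
Byte 4: 0x83 = 10000011 (10xxxxxx ✓), payload 000011.
Concatenate: 010101010001000000011 = 0xAA203 (21 bits → U+AA203).

U+AA203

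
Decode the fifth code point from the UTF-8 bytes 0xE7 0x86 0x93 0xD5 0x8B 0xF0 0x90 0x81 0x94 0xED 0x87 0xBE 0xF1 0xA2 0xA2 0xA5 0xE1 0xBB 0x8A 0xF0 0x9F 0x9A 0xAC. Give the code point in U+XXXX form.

Offset 0: leading byte 0xE7 = 11100111 → 3-byte char #1 = E7 86 93.
Offset 3: leading byte 0xD5 = 11010101 → 2-byte char #2 = D5 8B.
Offset 5: leading byte 0xF0 = 11110000 → 4-byte char #3 = F0 90 81 94.
Offset 9: leading byte 0xED = 11101101 → 3-byte char #4 = ED 87 BE.
Offset 12: leading byte 0xF1 = 11110001 → 4-byte char #5 = F1 A2 A2 A5.
Leading byte 0xF1 = 11110001 matches 11110xxx → 4-byte sequence.
Byte 1: 0xF1 = 11110001, payload 001 (3 bits).
Byte 2: 0xA2 = 10100010 (10xxxxxx ✓), payload 100010.
Byte 3: 0xA2 = 10100010 (10xxxxxx ✓), payload 100010.
Byte 4: 0xA5 = 10100101 (10xxxxxx ✓), payload 100101.
Concatenate: 001100010100010100101 = 0x628A5 (21 bits → U+628A5).

U+628A5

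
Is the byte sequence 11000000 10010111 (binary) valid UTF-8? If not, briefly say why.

Leading byte 0xC0 = 11000000 → 2-byte form.
Continuation bytes all match 10xxxxxx. Payload decodes to 0x17.
But 0x17 < 0x80, the minimum for a 2-byte sequence — this is an overlong encoding.

invalid (overlong encoding)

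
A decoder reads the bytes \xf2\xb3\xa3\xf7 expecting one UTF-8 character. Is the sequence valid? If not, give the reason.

Leading byte 0xF2 = 11110010 → 4-byte form.
Byte 4 is 0xF7 = 11110111, which is not 10xxxxxx — expected a continuation byte.

invalid (non-continuation byte where continuation expected)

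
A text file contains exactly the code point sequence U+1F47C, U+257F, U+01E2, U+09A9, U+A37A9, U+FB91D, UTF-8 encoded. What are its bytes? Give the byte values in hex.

U+1F47C: 4-byte form → F0 9F 91 BC.
U+257F: 3-byte form → E2 95 BF.
U+01E2: 2-byte form → C7 A2.
U+09A9: 3-byte form → E0 A6 A9.
U+A37A9: 4-byte form → F2 A3 9E A9.
U+FB91D: 4-byte form → F3 BB A4 9D.
Concatenated (20 bytes): F0 9F 91 BC E2 95 BF C7 A2 E0 A6 A9 F2 A3 9E A9 F3 BB A4 9D.

F0 9F 91 BC E2 95 BF C7 A2 E0 A6 A9 F2 A3 9E A9 F3 BB A4 9D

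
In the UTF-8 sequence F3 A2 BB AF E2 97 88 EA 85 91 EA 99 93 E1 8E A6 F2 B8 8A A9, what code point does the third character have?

U+A151

Offset 0: leading byte 0xF3 = 11110011 → 4-byte char #1 = F3 A2 BB AF.
Offset 4: leading byte 0xE2 = 11100010 → 3-byte char #2 = E2 97 88.
Offset 7: leading byte 0xEA = 11101010 → 3-byte char #3 = EA 85 91.
Leading byte 0xEA = 11101010 matches 1110xxxx → 3-byte sequence.
Byte 1: 0xEA = 11101010, payload 1010 (4 bits).
Byte 2: 0x85 = 10000101 (10xxxxxx ✓), payload 000101.
Byte 3: 0x91 = 10010001 (10xxxxxx ✓), payload 010001.
Concatenate: 1010000101010001 = 0xA151 (16 bits → U+A151).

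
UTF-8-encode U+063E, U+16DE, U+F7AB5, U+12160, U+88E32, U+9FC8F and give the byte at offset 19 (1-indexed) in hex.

0x9F

1-indexed offset 19 is 0-indexed offset 18.
U+063E → 2-byte form D8 BE at offsets 0–1.
U+16DE → 3-byte form E1 9B 9E at offsets 2–4.
U+F7AB5 → 4-byte form F3 B7 AA B5 at offsets 5–8.
U+12160 → 4-byte form F0 92 85 A0 at offsets 9–12.
U+88E32 → 4-byte form F2 88 B8 B2 at offsets 13–16.
U+9FC8F → 4-byte form F2 9F B2 8F at offsets 17–20.
Offset 18 falls in char 6's range; it's byte 2 of F2 9F B2 8F = 0x9F.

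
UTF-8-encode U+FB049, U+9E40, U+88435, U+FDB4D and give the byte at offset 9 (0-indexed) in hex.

U+FB049 → 4-byte form F3 BB 81 89 at offsets 0–3.
U+9E40 → 3-byte form E9 B9 80 at offsets 4–6.
U+88435 → 4-byte form F2 88 90 B5 at offsets 7–10.
Offset 9 falls in char 3's range; it's byte 3 of F2 88 90 B5 = 0x90.

0x90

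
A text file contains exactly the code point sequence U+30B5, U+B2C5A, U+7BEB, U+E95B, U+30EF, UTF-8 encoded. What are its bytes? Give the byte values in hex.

E3 82 B5 F2 B2 B1 9A E7 AF AB EE A5 9B E3 83 AF

U+30B5: 3-byte form → E3 82 B5.
U+B2C5A: 4-byte form → F2 B2 B1 9A.
U+7BEB: 3-byte form → E7 AF AB.
U+E95B: 3-byte form → EE A5 9B.
U+30EF: 3-byte form → E3 83 AF.
Concatenated (16 bytes): E3 82 B5 F2 B2 B1 9A E7 AF AB EE A5 9B E3 83 AF.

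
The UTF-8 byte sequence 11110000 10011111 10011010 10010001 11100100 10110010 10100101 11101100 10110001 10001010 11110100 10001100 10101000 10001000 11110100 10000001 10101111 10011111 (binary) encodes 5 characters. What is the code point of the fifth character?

U+101BDF

Offset 0: leading byte 0xF0 = 11110000 → 4-byte char #1 = F0 9F 9A 91.
Offset 4: leading byte 0xE4 = 11100100 → 3-byte char #2 = E4 B2 A5.
Offset 7: leading byte 0xEC = 11101100 → 3-byte char #3 = EC B1 8A.
Offset 10: leading byte 0xF4 = 11110100 → 4-byte char #4 = F4 8C A8 88.
Offset 14: leading byte 0xF4 = 11110100 → 4-byte char #5 = F4 81 AF 9F.
Leading byte 0xF4 = 11110100 matches 11110xxx → 4-byte sequence.
Byte 1: 0xF4 = 11110100, payload 100 (3 bits).
Byte 2: 0x81 = 10000001 (10xxxxxx ✓), payload 000001.
Byte 3: 0xAF = 10101111 (10xxxxxx ✓), payload 101111.
Byte 4: 0x9F = 10011111 (10xxxxxx ✓), payload 011111.
Concatenate: 100000001101111011111 = 0x101BDF (21 bits → U+101BDF).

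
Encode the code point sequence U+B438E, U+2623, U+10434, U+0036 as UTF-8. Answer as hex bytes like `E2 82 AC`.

U+B438E: 4-byte form → F2 B4 8E 8E.
U+2623: 3-byte form → E2 98 A3.
U+10434: 4-byte form → F0 90 90 B4.
U+0036: 1-byte form → 36.
Concatenated (12 bytes): F2 B4 8E 8E E2 98 A3 F0 90 90 B4 36.

F2 B4 8E 8E E2 98 A3 F0 90 90 B4 36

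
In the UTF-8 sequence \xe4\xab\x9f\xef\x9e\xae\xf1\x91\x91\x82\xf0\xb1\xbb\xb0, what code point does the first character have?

U+4ADF

Offset 0: leading byte 0xE4 = 11100100 → 3-byte char #1 = E4 AB 9F.
Leading byte 0xE4 = 11100100 matches 1110xxxx → 3-byte sequence.
Byte 1: 0xE4 = 11100100, payload 0100 (4 bits).
Byte 2: 0xAB = 10101011 (10xxxxxx ✓), payload 101011.
Byte 3: 0x9F = 10011111 (10xxxxxx ✓), payload 011111.
Concatenate: 0100101011011111 = 0x4ADF (16 bits → U+4ADF).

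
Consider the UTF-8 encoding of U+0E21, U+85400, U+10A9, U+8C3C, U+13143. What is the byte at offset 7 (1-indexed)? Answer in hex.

1-indexed offset 7 is 0-indexed offset 6.
U+0E21 → 3-byte form E0 B8 A1 at offsets 0–2.
U+85400 → 4-byte form F2 85 90 80 at offsets 3–6.
Offset 6 falls in char 2's range; it's byte 4 of F2 85 90 80 = 0x80.

0x80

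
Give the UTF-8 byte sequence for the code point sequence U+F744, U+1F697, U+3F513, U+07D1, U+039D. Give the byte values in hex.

U+F744: 3-byte form → EF 9D 84.
U+1F697: 4-byte form → F0 9F 9A 97.
U+3F513: 4-byte form → F0 BF 94 93.
U+07D1: 2-byte form → DF 91.
U+039D: 2-byte form → CE 9D.
Concatenated (15 bytes): EF 9D 84 F0 9F 9A 97 F0 BF 94 93 DF 91 CE 9D.

EF 9D 84 F0 9F 9A 97 F0 BF 94 93 DF 91 CE 9D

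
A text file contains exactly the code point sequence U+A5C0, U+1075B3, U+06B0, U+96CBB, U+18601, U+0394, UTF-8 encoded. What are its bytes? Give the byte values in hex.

EA 97 80 F4 87 96 B3 DA B0 F2 96 B2 BB F0 98 98 81 CE 94

U+A5C0: 3-byte form → EA 97 80.
U+1075B3: 4-byte form → F4 87 96 B3.
U+06B0: 2-byte form → DA B0.
U+96CBB: 4-byte form → F2 96 B2 BB.
U+18601: 4-byte form → F0 98 98 81.
U+0394: 2-byte form → CE 94.
Concatenated (19 bytes): EA 97 80 F4 87 96 B3 DA B0 F2 96 B2 BB F0 98 98 81 CE 94.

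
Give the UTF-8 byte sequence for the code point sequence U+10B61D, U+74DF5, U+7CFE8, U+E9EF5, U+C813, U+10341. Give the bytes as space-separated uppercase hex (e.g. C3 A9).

U+10B61D: 4-byte form → F4 8B 98 9D.
U+74DF5: 4-byte form → F1 B4 B7 B5.
U+7CFE8: 4-byte form → F1 BC BF A8.
U+E9EF5: 4-byte form → F3 A9 BB B5.
U+C813: 3-byte form → EC A0 93.
U+10341: 4-byte form → F0 90 8D 81.
Concatenated (23 bytes): F4 8B 98 9D F1 B4 B7 B5 F1 BC BF A8 F3 A9 BB B5 EC A0 93 F0 90 8D 81.

F4 8B 98 9D F1 B4 B7 B5 F1 BC BF A8 F3 A9 BB B5 EC A0 93 F0 90 8D 81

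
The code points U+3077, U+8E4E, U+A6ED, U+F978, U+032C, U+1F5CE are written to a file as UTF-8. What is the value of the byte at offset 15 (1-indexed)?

0xF0

1-indexed offset 15 is 0-indexed offset 14.
U+3077 → 3-byte form E3 81 B7 at offsets 0–2.
U+8E4E → 3-byte form E8 B9 8E at offsets 3–5.
U+A6ED → 3-byte form EA 9B AD at offsets 6–8.
U+F978 → 3-byte form EF A5 B8 at offsets 9–11.
U+032C → 2-byte form CC AC at offsets 12–13.
U+1F5CE → 4-byte form F0 9F 97 8E at offsets 14–17.
Offset 14 falls in char 6's range; it's byte 1 of F0 9F 97 8E = 0xF0.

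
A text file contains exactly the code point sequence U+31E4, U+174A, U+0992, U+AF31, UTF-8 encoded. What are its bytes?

E3 87 A4 E1 9D 8A E0 A6 92 EA BC B1

U+31E4: 3-byte form → E3 87 A4.
U+174A: 3-byte form → E1 9D 8A.
U+0992: 3-byte form → E0 A6 92.
U+AF31: 3-byte form → EA BC B1.
Concatenated (12 bytes): E3 87 A4 E1 9D 8A E0 A6 92 EA BC B1.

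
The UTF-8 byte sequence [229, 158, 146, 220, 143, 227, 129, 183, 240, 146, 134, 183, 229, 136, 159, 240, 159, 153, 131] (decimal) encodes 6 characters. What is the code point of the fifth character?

Offset 0: leading byte 0xE5 = 11100101 → 3-byte char #1 = E5 9E 92.
Offset 3: leading byte 0xDC = 11011100 → 2-byte char #2 = DC 8F.
Offset 5: leading byte 0xE3 = 11100011 → 3-byte char #3 = E3 81 B7.
Offset 8: leading byte 0xF0 = 11110000 → 4-byte char #4 = F0 92 86 B7.
Offset 12: leading byte 0xE5 = 11100101 → 3-byte char #5 = E5 88 9F.
Leading byte 0xE5 = 11100101 matches 1110xxxx → 3-byte sequence.
Byte 1: 0xE5 = 11100101, payload 0101 (4 bits).
Byte 2: 0x88 = 10001000 (10xxxxxx ✓), payload 001000.
Byte 3: 0x9F = 10011111 (10xxxxxx ✓), payload 011111.
Concatenate: 0101001000011111 = 0x521F (16 bits → U+521F).

U+521F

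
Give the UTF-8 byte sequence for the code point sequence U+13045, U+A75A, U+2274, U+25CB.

F0 93 81 85 EA 9D 9A E2 89 B4 E2 97 8B

U+13045: 4-byte form → F0 93 81 85.
U+A75A: 3-byte form → EA 9D 9A.
U+2274: 3-byte form → E2 89 B4.
U+25CB: 3-byte form → E2 97 8B.
Concatenated (13 bytes): F0 93 81 85 EA 9D 9A E2 89 B4 E2 97 8B.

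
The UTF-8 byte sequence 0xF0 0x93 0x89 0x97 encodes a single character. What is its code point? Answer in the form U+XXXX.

Leading byte 0xF0 = 11110000 matches 11110xxx → 4-byte sequence.
Byte 1: 0xF0 = 11110000, payload 000 (3 bits).
Byte 2: 0x93 = 10010011 (10xxxxxx ✓), payload 010011.
Byte 3: 0x89 = 10001001 (10xxxxxx ✓), payload 001001.
Byte 4: 0x97 = 10010111 (10xxxxxx ✓), payload 010111.
Concatenate: 000010011001001010111 = 0x13257 (21 bits → U+13257).

U+13257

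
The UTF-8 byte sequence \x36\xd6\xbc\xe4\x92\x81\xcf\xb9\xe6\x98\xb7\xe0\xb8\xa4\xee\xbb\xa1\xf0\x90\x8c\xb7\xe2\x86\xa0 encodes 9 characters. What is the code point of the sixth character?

U+0E24

Offset 0: leading byte 0x36 = 00110110 → 1-byte char #1 = 36.
Offset 1: leading byte 0xD6 = 11010110 → 2-byte char #2 = D6 BC.
Offset 3: leading byte 0xE4 = 11100100 → 3-byte char #3 = E4 92 81.
Offset 6: leading byte 0xCF = 11001111 → 2-byte char #4 = CF B9.
Offset 8: leading byte 0xE6 = 11100110 → 3-byte char #5 = E6 98 B7.
Offset 11: leading byte 0xE0 = 11100000 → 3-byte char #6 = E0 B8 A4.
Leading byte 0xE0 = 11100000 matches 1110xxxx → 3-byte sequence.
Byte 1: 0xE0 = 11100000, payload 0000 (4 bits).
Byte 2: 0xB8 = 10111000 (10xxxxxx ✓), payload 111000.
Byte 3: 0xA4 = 10100100 (10xxxxxx ✓), payload 100100.
Concatenate: 0000111000100100 = 0xE24 (16 bits → U+0E24).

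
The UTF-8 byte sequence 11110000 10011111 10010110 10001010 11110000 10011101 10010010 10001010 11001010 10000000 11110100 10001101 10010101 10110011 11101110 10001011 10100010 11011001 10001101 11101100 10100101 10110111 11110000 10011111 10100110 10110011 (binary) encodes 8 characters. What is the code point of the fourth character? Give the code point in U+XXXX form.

Offset 0: leading byte 0xF0 = 11110000 → 4-byte char #1 = F0 9F 96 8A.
Offset 4: leading byte 0xF0 = 11110000 → 4-byte char #2 = F0 9D 92 8A.
Offset 8: leading byte 0xCA = 11001010 → 2-byte char #3 = CA 80.
Offset 10: leading byte 0xF4 = 11110100 → 4-byte char #4 = F4 8D 95 B3.
Leading byte 0xF4 = 11110100 matches 11110xxx → 4-byte sequence.
Byte 1: 0xF4 = 11110100, payload 100 (3 bits).
Byte 2: 0x8D = 10001101 (10xxxxxx ✓), payload 001101.
Byte 3: 0x95 = 10010101 (10xxxxxx ✓), payload 010101.
Byte 4: 0xB3 = 10110011 (10xxxxxx ✓), payload 110011.
Concatenate: 100001101010101110011 = 0x10D573 (21 bits → U+10D573).

U+10D573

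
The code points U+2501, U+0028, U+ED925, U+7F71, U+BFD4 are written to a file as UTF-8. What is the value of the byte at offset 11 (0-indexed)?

0xEB

U+2501 → 3-byte form E2 94 81 at offsets 0–2.
U+0028 → 1-byte form 28 at offsets 3–3.
U+ED925 → 4-byte form F3 AD A4 A5 at offsets 4–7.
U+7F71 → 3-byte form E7 BD B1 at offsets 8–10.
U+BFD4 → 3-byte form EB BF 94 at offsets 11–13.
Offset 11 falls in char 5's range; it's byte 1 of EB BF 94 = 0xEB.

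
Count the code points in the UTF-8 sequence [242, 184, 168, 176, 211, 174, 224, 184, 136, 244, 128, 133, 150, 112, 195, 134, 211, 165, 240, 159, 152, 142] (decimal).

Byte at offset 0: 0xF2 = 11110010 → 4-byte char (#1). Advance 4.
Byte at offset 4: 0xD3 = 11010011 → 2-byte char (#2). Advance 2.
Byte at offset 6: 0xE0 = 11100000 → 3-byte char (#3). Advance 3.
Byte at offset 9: 0xF4 = 11110100 → 4-byte char (#4). Advance 4.
Byte at offset 13: 0x70 = 01110000 → 1-byte char (#5). Advance 1.
Byte at offset 14: 0xC3 = 11000011 → 2-byte char (#6). Advance 2.
Byte at offset 16: 0xD3 = 11010011 → 2-byte char (#7). Advance 2.
Byte at offset 18: 0xF0 = 11110000 → 4-byte char (#8). Advance 4.
Reached end at offset 22 after 8 code points.

8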